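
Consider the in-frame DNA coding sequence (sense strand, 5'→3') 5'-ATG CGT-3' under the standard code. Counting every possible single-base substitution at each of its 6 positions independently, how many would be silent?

3

Codon 1 (ATG, Met): 0 synonymous substitutions.
Codon 2 (CGT, Arg): 3 synonymous substitutions.
Total: 0 + 3 = 3.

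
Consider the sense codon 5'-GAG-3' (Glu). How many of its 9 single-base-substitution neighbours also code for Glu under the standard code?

1

Position 1: none → 0 synonymous.
Position 2: none → 0 synonymous.
Position 3: GAA → 1 synonymous.
Total: 0 + 0 + 1 = 1.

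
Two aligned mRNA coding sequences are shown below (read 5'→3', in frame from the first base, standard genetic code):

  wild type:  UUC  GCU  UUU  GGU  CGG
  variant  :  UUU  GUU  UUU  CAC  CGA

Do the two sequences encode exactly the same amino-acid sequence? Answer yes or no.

no

Codon 1: UUC Phe / UUU Phe — synonymous.
Codon 2: GCU Ala / GUU Val — nonsynonymous.
Codon 3: UUU Phe / UUU Phe — identical.
Codon 4: GGU Gly / CAC His — nonsynonymous.
Codon 5: CGG Arg / CGA Arg — synonymous.
Nonsynonymous differences: 2 → different protein.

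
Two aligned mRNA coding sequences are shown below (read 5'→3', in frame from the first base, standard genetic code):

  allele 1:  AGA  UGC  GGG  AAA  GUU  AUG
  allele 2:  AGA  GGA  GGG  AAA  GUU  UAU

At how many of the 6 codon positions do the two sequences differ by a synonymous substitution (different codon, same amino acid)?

0

Codon 1: AGA Arg / AGA Arg — identical.
Codon 2: UGC Cys / GGA Gly — nonsynonymous.
Codon 3: GGG Gly / GGG Gly — identical.
Codon 4: AAA Lys / AAA Lys — identical.
Codon 5: GUU Val / GUU Val — identical.
Codon 6: AUG Met / UAU Tyr — nonsynonymous.
Synonymous differences: 0.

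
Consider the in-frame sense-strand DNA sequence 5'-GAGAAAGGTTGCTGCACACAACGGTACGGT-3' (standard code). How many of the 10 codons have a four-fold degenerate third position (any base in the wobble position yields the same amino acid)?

Codon 1 GAG (Glu): third position 2-fold.
Codon 2 AAA (Lys): third position 2-fold.
Codon 3 GGT (Gly): third position 4-fold.
Codon 4 TGC (Cys): third position 2-fold.
Codon 5 TGC (Cys): third position 2-fold.
Codon 6 ACA (Thr): third position 4-fold.
Codon 7 CAA (Gln): third position 2-fold.
Codon 8 CGG (Arg): third position 4-fold.
Codon 9 TAC (Tyr): third position 2-fold.
Codon 10 GGT (Gly): third position 4-fold.
Four-fold degenerate third positions: 4.

4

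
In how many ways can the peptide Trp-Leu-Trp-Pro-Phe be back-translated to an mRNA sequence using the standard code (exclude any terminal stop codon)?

Trp: 1 codon.
Leu: 6 codons.
Trp: 1 codon.
Pro: 4 codons.
Phe: 2 codons.
1 × 6 × 1 × 4 × 2 = 48.

48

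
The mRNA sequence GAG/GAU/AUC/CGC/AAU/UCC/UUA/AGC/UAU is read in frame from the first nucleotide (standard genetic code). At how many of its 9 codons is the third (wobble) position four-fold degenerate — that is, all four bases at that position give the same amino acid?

Codon 1 GAG (Glu): third position 2-fold.
Codon 2 GAU (Asp): third position 2-fold.
Codon 3 AUC (Ile): third position 3-fold.
Codon 4 CGC (Arg): third position 4-fold.
Codon 5 AAU (Asn): third position 2-fold.
Codon 6 UCC (Ser): third position 4-fold.
Codon 7 UUA (Leu): third position 2-fold.
Codon 8 AGC (Ser): third position 2-fold.
Codon 9 UAU (Tyr): third position 2-fold.
Four-fold degenerate third positions: 2.

2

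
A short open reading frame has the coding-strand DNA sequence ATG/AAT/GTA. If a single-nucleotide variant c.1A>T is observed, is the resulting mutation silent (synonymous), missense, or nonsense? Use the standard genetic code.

Position 1 falls in codon 1: ATG → Met.
After the substitution the codon is TTG → Leu.
Met ≠ Leu, so this is a missense mutation.

missense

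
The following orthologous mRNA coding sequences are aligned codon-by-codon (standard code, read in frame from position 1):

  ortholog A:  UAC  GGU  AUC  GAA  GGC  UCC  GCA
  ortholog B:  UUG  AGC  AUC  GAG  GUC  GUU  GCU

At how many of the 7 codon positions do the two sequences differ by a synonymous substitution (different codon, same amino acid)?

Codon 1: UAC Tyr / UUG Leu — nonsynonymous.
Codon 2: GGU Gly / AGC Ser — nonsynonymous.
Codon 3: AUC Ile / AUC Ile — identical.
Codon 4: GAA Glu / GAG Glu — synonymous.
Codon 5: GGC Gly / GUC Val — nonsynonymous.
Codon 6: UCC Ser / GUU Val — nonsynonymous.
Codon 7: GCA Ala / GCU Ala — synonymous.
Synonymous differences: 2.

2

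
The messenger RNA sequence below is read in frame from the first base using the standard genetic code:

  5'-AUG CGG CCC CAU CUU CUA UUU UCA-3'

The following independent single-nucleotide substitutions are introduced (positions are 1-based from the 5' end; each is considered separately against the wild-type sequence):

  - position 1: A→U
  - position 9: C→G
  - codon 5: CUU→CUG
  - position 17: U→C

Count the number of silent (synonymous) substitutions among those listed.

2

Codon 1: AUG (Met) → UUG (Leu) — missense.
Codon 3: CCC (Pro) → CCG (Pro) — synonymous.
Codon 5: CUU (Leu) → CUG (Leu) — synonymous.
Codon 6: CUA (Leu) → CCA (Pro) — missense.
Synonymous: 2 of 4.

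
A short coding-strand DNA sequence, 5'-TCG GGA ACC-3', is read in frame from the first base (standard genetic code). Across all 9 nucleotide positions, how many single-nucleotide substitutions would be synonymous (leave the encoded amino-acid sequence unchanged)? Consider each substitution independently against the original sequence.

9

Codon 1 (TCG, Ser): 3 synonymous substitutions.
Codon 2 (GGA, Gly): 3 synonymous substitutions.
Codon 3 (ACC, Thr): 3 synonymous substitutions.
Total: 3 + 3 + 3 = 9.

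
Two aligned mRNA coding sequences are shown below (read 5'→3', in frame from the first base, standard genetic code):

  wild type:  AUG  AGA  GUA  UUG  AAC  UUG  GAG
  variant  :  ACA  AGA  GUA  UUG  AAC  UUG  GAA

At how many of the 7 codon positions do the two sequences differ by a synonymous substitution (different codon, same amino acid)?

Codon 1: AUG Met / ACA Thr — nonsynonymous.
Codon 2: AGA Arg / AGA Arg — identical.
Codon 3: GUA Val / GUA Val — identical.
Codon 4: UUG Leu / UUG Leu — identical.
Codon 5: AAC Asn / AAC Asn — identical.
Codon 6: UUG Leu / UUG Leu — identical.
Codon 7: GAG Glu / GAA Glu — synonymous.
Synonymous differences: 1.

1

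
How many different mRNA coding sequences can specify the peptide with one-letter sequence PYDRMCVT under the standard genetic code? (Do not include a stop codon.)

Pro: 4 codons.
Tyr: 2 codons.
Asp: 2 codons.
Arg: 6 codons.
Met: 1 codon.
Cys: 2 codons.
Val: 4 codons.
Thr: 4 codons.
4 × 2 × 2 × 6 × 1 × 2 × 4 × 4 = 3072.

3072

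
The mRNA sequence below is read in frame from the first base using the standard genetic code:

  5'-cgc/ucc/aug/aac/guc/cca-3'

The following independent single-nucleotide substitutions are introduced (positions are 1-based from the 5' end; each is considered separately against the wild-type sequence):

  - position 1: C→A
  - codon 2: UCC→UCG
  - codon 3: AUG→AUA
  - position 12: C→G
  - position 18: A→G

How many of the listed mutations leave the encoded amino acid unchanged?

Codon 1: CGC (Arg) → AGC (Ser) — missense.
Codon 2: UCC (Ser) → UCG (Ser) — synonymous.
Codon 3: AUG (Met) → AUA (Ile) — missense.
Codon 4: AAC (Asn) → AAG (Lys) — missense.
Codon 6: CCA (Pro) → CCG (Pro) — synonymous.
Synonymous: 2 of 5.

2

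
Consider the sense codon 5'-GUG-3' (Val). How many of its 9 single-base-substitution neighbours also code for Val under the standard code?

3

Position 1: none → 0 synonymous.
Position 2: none → 0 synonymous.
Position 3: GUU, GUC, GUA → 3 synonymous.
Total: 0 + 0 + 3 = 3.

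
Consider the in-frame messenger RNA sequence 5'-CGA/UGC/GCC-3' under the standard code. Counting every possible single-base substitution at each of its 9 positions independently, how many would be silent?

8

Codon 1 (CGA, Arg): 4 synonymous substitutions.
Codon 2 (UGC, Cys): 1 synonymous substitution.
Codon 3 (GCC, Ala): 3 synonymous substitutions.
Total: 4 + 1 + 3 = 8.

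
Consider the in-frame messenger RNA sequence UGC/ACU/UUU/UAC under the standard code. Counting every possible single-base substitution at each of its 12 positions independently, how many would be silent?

Codon 1 (UGC, Cys): 1 synonymous substitution.
Codon 2 (ACU, Thr): 3 synonymous substitutions.
Codon 3 (UUU, Phe): 1 synonymous substitution.
Codon 4 (UAC, Tyr): 1 synonymous substitution.
Total: 1 + 3 + 1 + 1 = 6.

6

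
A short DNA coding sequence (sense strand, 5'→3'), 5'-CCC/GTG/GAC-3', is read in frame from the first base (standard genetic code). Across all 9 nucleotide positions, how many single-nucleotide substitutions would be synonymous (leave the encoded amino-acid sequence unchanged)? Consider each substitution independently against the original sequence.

Codon 1 (CCC, Pro): 3 synonymous substitutions.
Codon 2 (GTG, Val): 3 synonymous substitutions.
Codon 3 (GAC, Asp): 1 synonymous substitution.
Total: 3 + 3 + 1 = 7.

7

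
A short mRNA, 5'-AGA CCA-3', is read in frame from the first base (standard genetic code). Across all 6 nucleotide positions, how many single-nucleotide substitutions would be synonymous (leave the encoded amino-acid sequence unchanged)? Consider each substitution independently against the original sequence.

5

Codon 1 (AGA, Arg): 2 synonymous substitutions.
Codon 2 (CCA, Pro): 3 synonymous substitutions.
Total: 2 + 3 = 5.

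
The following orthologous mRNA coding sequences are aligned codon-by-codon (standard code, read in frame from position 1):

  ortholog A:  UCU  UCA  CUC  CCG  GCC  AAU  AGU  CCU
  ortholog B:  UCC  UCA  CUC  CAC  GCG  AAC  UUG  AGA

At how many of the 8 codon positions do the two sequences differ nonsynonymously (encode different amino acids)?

3

Codon 1: UCU Ser / UCC Ser — synonymous.
Codon 2: UCA Ser / UCA Ser — identical.
Codon 3: CUC Leu / CUC Leu — identical.
Codon 4: CCG Pro / CAC His — nonsynonymous.
Codon 5: GCC Ala / GCG Ala — synonymous.
Codon 6: AAU Asn / AAC Asn — synonymous.
Codon 7: AGU Ser / UUG Leu — nonsynonymous.
Codon 8: CCU Pro / AGA Arg — nonsynonymous.
Nonsynonymous differences: 3.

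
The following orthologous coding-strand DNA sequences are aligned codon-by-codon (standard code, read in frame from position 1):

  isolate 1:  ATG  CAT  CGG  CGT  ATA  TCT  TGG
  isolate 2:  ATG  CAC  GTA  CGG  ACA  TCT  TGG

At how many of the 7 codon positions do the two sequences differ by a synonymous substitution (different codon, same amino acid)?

Codon 1: ATG Met / ATG Met — identical.
Codon 2: CAT His / CAC His — synonymous.
Codon 3: CGG Arg / GTA Val — nonsynonymous.
Codon 4: CGT Arg / CGG Arg — synonymous.
Codon 5: ATA Ile / ACA Thr — nonsynonymous.
Codon 6: TCT Ser / TCT Ser — identical.
Codon 7: TGG Trp / TGG Trp — identical.
Synonymous differences: 2.

2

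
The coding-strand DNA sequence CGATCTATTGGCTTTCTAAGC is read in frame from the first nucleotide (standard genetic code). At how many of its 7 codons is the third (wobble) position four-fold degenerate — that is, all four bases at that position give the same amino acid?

4

Codon 1 CGA (Arg): third position 4-fold.
Codon 2 TCT (Ser): third position 4-fold.
Codon 3 ATT (Ile): third position 3-fold.
Codon 4 GGC (Gly): third position 4-fold.
Codon 5 TTT (Phe): third position 2-fold.
Codon 6 CTA (Leu): third position 4-fold.
Codon 7 AGC (Ser): third position 2-fold.
Four-fold degenerate third positions: 4.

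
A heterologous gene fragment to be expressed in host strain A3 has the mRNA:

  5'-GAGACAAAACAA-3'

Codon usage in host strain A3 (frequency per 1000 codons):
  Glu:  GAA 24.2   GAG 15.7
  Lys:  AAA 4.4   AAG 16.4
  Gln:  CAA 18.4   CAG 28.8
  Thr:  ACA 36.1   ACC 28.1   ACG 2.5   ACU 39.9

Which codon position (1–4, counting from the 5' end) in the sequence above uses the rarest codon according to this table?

3

Codon 1 GAG (Glu): 15.7 per 1000.
Codon 2 ACA (Thr): 36.1 per 1000.
Codon 3 AAA (Lys): 4.4 per 1000.
Codon 4 CAA (Gln): 18.4 per 1000.
Lowest frequency is 4.4 at codon 3.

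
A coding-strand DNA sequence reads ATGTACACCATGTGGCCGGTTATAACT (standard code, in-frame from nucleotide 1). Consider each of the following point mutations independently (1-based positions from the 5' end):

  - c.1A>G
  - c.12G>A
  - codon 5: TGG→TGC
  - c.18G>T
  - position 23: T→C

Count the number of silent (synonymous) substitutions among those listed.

1

Codon 1: ATG (Met) → GTG (Val) — missense.
Codon 4: ATG (Met) → ATA (Ile) — missense.
Codon 5: TGG (Trp) → TGC (Cys) — missense.
Codon 6: CCG (Pro) → CCT (Pro) — synonymous.
Codon 8: ATA (Ile) → ACA (Thr) — missense.
Synonymous: 1 of 5.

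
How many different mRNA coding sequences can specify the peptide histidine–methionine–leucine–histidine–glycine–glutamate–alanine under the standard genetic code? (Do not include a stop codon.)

His: 2 codons.
Met: 1 codon.
Leu: 6 codons.
His: 2 codons.
Gly: 4 codons.
Glu: 2 codons.
Ala: 4 codons.
2 × 1 × 6 × 2 × 4 × 2 × 4 = 768.

768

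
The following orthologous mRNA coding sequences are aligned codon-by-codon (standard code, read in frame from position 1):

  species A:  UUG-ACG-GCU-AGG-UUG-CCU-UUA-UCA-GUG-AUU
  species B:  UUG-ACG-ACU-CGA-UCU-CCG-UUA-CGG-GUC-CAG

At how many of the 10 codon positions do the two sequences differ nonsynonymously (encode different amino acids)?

4

Codon 1: UUG Leu / UUG Leu — identical.
Codon 2: ACG Thr / ACG Thr — identical.
Codon 3: GCU Ala / ACU Thr — nonsynonymous.
Codon 4: AGG Arg / CGA Arg — synonymous.
Codon 5: UUG Leu / UCU Ser — nonsynonymous.
Codon 6: CCU Pro / CCG Pro — synonymous.
Codon 7: UUA Leu / UUA Leu — identical.
Codon 8: UCA Ser / CGG Arg — nonsynonymous.
Codon 9: GUG Val / GUC Val — synonymous.
Codon 10: AUU Ile / CAG Gln — nonsynonymous.
Nonsynonymous differences: 4.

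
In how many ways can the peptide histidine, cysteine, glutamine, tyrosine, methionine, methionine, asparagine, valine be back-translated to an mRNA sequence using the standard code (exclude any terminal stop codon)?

His: 2 codons.
Cys: 2 codons.
Gln: 2 codons.
Tyr: 2 codons.
Met: 1 codon.
Met: 1 codon.
Asn: 2 codons.
Val: 4 codons.
2 × 2 × 2 × 2 × 1 × 1 × 2 × 4 = 128.

128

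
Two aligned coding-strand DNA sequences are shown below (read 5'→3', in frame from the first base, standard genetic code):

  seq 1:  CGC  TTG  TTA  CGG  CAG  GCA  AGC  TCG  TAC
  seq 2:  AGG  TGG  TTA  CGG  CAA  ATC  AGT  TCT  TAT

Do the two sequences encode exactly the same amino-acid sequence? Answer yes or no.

no

Codon 1: CGC Arg / AGG Arg — synonymous.
Codon 2: TTG Leu / TGG Trp — nonsynonymous.
Codon 3: TTA Leu / TTA Leu — identical.
Codon 4: CGG Arg / CGG Arg — identical.
Codon 5: CAG Gln / CAA Gln — synonymous.
Codon 6: GCA Ala / ATC Ile — nonsynonymous.
Codon 7: AGC Ser / AGT Ser — synonymous.
Codon 8: TCG Ser / TCT Ser — synonymous.
Codon 9: TAC Tyr / TAT Tyr — synonymous.
Nonsynonymous differences: 2 → different protein.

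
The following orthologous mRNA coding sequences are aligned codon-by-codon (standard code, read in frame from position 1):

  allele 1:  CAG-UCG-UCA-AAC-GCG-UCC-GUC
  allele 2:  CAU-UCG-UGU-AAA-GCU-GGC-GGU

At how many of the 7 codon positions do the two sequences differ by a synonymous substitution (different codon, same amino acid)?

Codon 1: CAG Gln / CAU His — nonsynonymous.
Codon 2: UCG Ser / UCG Ser — identical.
Codon 3: UCA Ser / UGU Cys — nonsynonymous.
Codon 4: AAC Asn / AAA Lys — nonsynonymous.
Codon 5: GCG Ala / GCU Ala — synonymous.
Codon 6: UCC Ser / GGC Gly — nonsynonymous.
Codon 7: GUC Val / GGU Gly — nonsynonymous.
Synonymous differences: 1.

1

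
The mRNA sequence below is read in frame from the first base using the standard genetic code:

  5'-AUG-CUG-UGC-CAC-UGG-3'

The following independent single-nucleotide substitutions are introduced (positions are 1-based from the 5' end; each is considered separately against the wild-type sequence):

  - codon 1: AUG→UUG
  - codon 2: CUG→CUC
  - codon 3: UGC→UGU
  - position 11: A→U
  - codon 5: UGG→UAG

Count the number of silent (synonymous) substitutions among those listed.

2

Codon 1: AUG (Met) → UUG (Leu) — missense.
Codon 2: CUG (Leu) → CUC (Leu) — synonymous.
Codon 3: UGC (Cys) → UGU (Cys) — synonymous.
Codon 4: CAC (His) → CUC (Leu) — missense.
Codon 5: UGG (Trp) → UAG (Stop) — nonsense.
Synonymous: 2 of 5.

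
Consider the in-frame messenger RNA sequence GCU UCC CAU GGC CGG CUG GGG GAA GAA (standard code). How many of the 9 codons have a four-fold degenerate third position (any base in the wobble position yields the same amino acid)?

Codon 1 GCU (Ala): third position 4-fold.
Codon 2 UCC (Ser): third position 4-fold.
Codon 3 CAU (His): third position 2-fold.
Codon 4 GGC (Gly): third position 4-fold.
Codon 5 CGG (Arg): third position 4-fold.
Codon 6 CUG (Leu): third position 4-fold.
Codon 7 GGG (Gly): third position 4-fold.
Codon 8 GAA (Glu): third position 2-fold.
Codon 9 GAA (Glu): third position 2-fold.
Four-fold degenerate third positions: 6.

6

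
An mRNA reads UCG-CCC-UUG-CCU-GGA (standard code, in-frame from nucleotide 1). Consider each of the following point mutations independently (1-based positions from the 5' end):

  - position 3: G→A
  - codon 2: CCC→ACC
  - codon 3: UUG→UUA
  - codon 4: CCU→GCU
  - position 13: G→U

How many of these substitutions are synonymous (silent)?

2

Codon 1: UCG (Ser) → UCA (Ser) — synonymous.
Codon 2: CCC (Pro) → ACC (Thr) — missense.
Codon 3: UUG (Leu) → UUA (Leu) — synonymous.
Codon 4: CCU (Pro) → GCU (Ala) — missense.
Codon 5: GGA (Gly) → UGA (Stop) — nonsense.
Synonymous: 2 of 5.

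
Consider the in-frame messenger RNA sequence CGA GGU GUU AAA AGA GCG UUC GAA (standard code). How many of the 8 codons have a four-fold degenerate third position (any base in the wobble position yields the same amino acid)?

4

Codon 1 CGA (Arg): third position 4-fold.
Codon 2 GGU (Gly): third position 4-fold.
Codon 3 GUU (Val): third position 4-fold.
Codon 4 AAA (Lys): third position 2-fold.
Codon 5 AGA (Arg): third position 2-fold.
Codon 6 GCG (Ala): third position 4-fold.
Codon 7 UUC (Phe): third position 2-fold.
Codon 8 GAA (Glu): third position 2-fold.
Four-fold degenerate third positions: 4.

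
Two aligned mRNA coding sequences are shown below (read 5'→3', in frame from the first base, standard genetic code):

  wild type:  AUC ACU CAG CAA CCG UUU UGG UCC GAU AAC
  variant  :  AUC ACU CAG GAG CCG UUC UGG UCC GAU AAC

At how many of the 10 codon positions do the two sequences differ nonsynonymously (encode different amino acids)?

Codon 1: AUC Ile / AUC Ile — identical.
Codon 2: ACU Thr / ACU Thr — identical.
Codon 3: CAG Gln / CAG Gln — identical.
Codon 4: CAA Gln / GAG Glu — nonsynonymous.
Codon 5: CCG Pro / CCG Pro — identical.
Codon 6: UUU Phe / UUC Phe — synonymous.
Codon 7: UGG Trp / UGG Trp — identical.
Codon 8: UCC Ser / UCC Ser — identical.
Codon 9: GAU Asp / GAU Asp — identical.
Codon 10: AAC Asn / AAC Asn — identical.
Nonsynonymous differences: 1.

1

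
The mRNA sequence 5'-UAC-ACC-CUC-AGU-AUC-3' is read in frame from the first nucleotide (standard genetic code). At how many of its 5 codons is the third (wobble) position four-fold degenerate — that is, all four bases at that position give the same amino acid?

Codon 1 UAC (Tyr): third position 2-fold.
Codon 2 ACC (Thr): third position 4-fold.
Codon 3 CUC (Leu): third position 4-fold.
Codon 4 AGU (Ser): third position 2-fold.
Codon 5 AUC (Ile): third position 3-fold.
Four-fold degenerate third positions: 2.

2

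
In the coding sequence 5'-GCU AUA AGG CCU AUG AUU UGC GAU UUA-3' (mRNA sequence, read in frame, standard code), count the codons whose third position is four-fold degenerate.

2

Codon 1 GCU (Ala): third position 4-fold.
Codon 2 AUA (Ile): third position 3-fold.
Codon 3 AGG (Arg): third position 2-fold.
Codon 4 CCU (Pro): third position 4-fold.
Codon 5 AUG (Met): third position 1-fold.
Codon 6 AUU (Ile): third position 3-fold.
Codon 7 UGC (Cys): third position 2-fold.
Codon 8 GAU (Asp): third position 2-fold.
Codon 9 UUA (Leu): third position 2-fold.
Four-fold degenerate third positions: 2.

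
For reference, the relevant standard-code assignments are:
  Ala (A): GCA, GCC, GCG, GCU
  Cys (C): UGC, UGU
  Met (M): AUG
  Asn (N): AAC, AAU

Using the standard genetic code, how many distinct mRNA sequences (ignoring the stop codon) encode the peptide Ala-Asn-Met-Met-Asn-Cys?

Ala: 4 codons.
Asn: 2 codons.
Met: 1 codon.
Met: 1 codon.
Asn: 2 codons.
Cys: 2 codons.
4 × 2 × 1 × 1 × 2 × 2 = 32.

32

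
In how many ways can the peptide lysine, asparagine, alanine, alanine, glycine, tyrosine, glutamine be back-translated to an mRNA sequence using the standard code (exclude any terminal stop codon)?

Lys: 2 codons.
Asn: 2 codons.
Ala: 4 codons.
Ala: 4 codons.
Gly: 4 codons.
Tyr: 2 codons.
Gln: 2 codons.
2 × 2 × 4 × 4 × 4 × 2 × 2 = 1024.

1024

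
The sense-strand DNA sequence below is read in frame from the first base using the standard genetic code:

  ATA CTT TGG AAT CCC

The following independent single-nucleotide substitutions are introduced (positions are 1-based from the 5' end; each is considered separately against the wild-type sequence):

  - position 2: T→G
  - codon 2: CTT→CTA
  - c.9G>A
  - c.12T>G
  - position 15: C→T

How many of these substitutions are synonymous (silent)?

Codon 1: ATA (Ile) → AGA (Arg) — missense.
Codon 2: CTT (Leu) → CTA (Leu) — synonymous.
Codon 3: TGG (Trp) → TGA (Stop) — nonsense.
Codon 4: AAT (Asn) → AAG (Lys) — missense.
Codon 5: CCC (Pro) → CCT (Pro) — synonymous.
Synonymous: 2 of 5.

2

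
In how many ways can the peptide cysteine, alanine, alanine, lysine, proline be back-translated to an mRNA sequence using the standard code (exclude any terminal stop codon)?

256

Cys: 2 codons.
Ala: 4 codons.
Ala: 4 codons.
Lys: 2 codons.
Pro: 4 codons.
2 × 4 × 4 × 2 × 4 = 256.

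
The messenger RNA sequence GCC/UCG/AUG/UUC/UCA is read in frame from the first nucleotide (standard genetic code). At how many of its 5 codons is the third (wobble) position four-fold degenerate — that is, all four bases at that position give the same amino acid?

3

Codon 1 GCC (Ala): third position 4-fold.
Codon 2 UCG (Ser): third position 4-fold.
Codon 3 AUG (Met): third position 1-fold.
Codon 4 UUC (Phe): third position 2-fold.
Codon 5 UCA (Ser): third position 4-fold.
Four-fold degenerate third positions: 3.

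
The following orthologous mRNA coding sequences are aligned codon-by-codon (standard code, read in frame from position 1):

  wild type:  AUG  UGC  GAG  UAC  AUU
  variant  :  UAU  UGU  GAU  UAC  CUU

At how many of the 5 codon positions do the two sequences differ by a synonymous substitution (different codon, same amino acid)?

Codon 1: AUG Met / UAU Tyr — nonsynonymous.
Codon 2: UGC Cys / UGU Cys — synonymous.
Codon 3: GAG Glu / GAU Asp — nonsynonymous.
Codon 4: UAC Tyr / UAC Tyr — identical.
Codon 5: AUU Ile / CUU Leu — nonsynonymous.
Synonymous differences: 1.

1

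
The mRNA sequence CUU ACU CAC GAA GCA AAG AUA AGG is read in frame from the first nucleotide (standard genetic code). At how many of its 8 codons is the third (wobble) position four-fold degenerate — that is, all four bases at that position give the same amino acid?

3

Codon 1 CUU (Leu): third position 4-fold.
Codon 2 ACU (Thr): third position 4-fold.
Codon 3 CAC (His): third position 2-fold.
Codon 4 GAA (Glu): third position 2-fold.
Codon 5 GCA (Ala): third position 4-fold.
Codon 6 AAG (Lys): third position 2-fold.
Codon 7 AUA (Ile): third position 3-fold.
Codon 8 AGG (Arg): third position 2-fold.
Four-fold degenerate third positions: 3.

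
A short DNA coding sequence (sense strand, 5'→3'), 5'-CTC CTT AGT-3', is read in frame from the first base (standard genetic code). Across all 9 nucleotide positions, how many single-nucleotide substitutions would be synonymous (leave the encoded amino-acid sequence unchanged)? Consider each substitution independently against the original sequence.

7

Codon 1 (CTC, Leu): 3 synonymous substitutions.
Codon 2 (CTT, Leu): 3 synonymous substitutions.
Codon 3 (AGT, Ser): 1 synonymous substitution.
Total: 3 + 3 + 1 = 7.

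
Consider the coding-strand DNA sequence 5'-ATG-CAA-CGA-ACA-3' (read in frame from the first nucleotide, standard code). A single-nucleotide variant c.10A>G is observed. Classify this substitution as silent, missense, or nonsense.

Position 10 falls in codon 4: ACA → Thr.
After the substitution the codon is GCA → Ala.
Thr ≠ Ala, so this is a missense mutation.

missense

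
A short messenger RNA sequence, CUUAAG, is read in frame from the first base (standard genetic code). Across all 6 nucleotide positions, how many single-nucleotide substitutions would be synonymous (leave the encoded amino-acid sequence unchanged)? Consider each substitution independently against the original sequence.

Codon 1 (CUU, Leu): 3 synonymous substitutions.
Codon 2 (AAG, Lys): 1 synonymous substitution.
Total: 3 + 1 = 4.

4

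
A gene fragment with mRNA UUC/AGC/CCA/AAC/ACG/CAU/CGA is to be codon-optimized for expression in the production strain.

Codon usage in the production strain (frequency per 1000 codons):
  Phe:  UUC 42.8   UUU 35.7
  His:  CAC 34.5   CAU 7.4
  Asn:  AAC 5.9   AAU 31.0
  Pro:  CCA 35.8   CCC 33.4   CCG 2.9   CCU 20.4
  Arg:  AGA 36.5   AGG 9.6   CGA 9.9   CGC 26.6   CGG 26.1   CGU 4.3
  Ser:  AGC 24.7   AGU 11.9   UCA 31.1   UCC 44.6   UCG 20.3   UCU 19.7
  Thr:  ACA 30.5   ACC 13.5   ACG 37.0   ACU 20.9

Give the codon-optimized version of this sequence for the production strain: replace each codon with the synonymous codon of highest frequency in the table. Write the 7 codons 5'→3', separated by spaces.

UUC UCC CCA AAU ACG CAC AGA

Codon 1 (Phe): best is UUC at 42.8.
Codon 2 (Ser): best is UCC at 44.6.
Codon 3 (Pro): best is CCA at 35.8.
Codon 4 (Asn): best is AAU at 31.0.
Codon 5 (Thr): best is ACG at 37.0.
Codon 6 (His): best is CAC at 34.5.
Codon 7 (Arg): best is AGA at 36.5.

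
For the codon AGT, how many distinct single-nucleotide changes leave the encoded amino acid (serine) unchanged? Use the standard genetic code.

1

Position 1: none → 0 synonymous.
Position 2: none → 0 synonymous.
Position 3: AGC → 1 synonymous.
Total: 0 + 0 + 1 = 1.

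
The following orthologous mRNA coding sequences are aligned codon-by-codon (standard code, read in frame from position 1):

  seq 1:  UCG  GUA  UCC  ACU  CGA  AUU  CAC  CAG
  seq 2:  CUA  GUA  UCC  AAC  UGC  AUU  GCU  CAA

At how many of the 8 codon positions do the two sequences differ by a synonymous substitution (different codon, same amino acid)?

Codon 1: UCG Ser / CUA Leu — nonsynonymous.
Codon 2: GUA Val / GUA Val — identical.
Codon 3: UCC Ser / UCC Ser — identical.
Codon 4: ACU Thr / AAC Asn — nonsynonymous.
Codon 5: CGA Arg / UGC Cys — nonsynonymous.
Codon 6: AUU Ile / AUU Ile — identical.
Codon 7: CAC His / GCU Ala — nonsynonymous.
Codon 8: CAG Gln / CAA Gln — synonymous.
Synonymous differences: 1.

1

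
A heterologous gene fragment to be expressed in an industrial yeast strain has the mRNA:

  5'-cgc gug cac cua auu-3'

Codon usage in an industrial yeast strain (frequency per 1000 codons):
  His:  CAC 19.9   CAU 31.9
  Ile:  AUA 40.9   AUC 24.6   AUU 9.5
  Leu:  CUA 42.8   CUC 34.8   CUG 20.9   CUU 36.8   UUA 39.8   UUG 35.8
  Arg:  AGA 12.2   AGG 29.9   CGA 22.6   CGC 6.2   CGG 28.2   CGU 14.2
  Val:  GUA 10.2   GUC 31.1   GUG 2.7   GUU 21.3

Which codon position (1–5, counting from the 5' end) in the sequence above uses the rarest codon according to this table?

Codon 1 CGC (Arg): 6.2 per 1000.
Codon 2 GUG (Val): 2.7 per 1000.
Codon 3 CAC (His): 19.9 per 1000.
Codon 4 CUA (Leu): 42.8 per 1000.
Codon 5 AUU (Ile): 9.5 per 1000.
Lowest frequency is 2.7 at codon 2.

2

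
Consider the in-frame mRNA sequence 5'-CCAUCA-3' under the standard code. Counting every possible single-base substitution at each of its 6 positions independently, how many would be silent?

6

Codon 1 (CCA, Pro): 3 synonymous substitutions.
Codon 2 (UCA, Ser): 3 synonymous substitutions.
Total: 3 + 3 = 6.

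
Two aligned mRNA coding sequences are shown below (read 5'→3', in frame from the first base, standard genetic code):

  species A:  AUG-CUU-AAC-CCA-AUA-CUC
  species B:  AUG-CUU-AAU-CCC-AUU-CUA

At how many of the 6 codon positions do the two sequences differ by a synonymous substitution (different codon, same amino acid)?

Codon 1: AUG Met / AUG Met — identical.
Codon 2: CUU Leu / CUU Leu — identical.
Codon 3: AAC Asn / AAU Asn — synonymous.
Codon 4: CCA Pro / CCC Pro — synonymous.
Codon 5: AUA Ile / AUU Ile — synonymous.
Codon 6: CUC Leu / CUA Leu — synonymous.
Synonymous differences: 4.

4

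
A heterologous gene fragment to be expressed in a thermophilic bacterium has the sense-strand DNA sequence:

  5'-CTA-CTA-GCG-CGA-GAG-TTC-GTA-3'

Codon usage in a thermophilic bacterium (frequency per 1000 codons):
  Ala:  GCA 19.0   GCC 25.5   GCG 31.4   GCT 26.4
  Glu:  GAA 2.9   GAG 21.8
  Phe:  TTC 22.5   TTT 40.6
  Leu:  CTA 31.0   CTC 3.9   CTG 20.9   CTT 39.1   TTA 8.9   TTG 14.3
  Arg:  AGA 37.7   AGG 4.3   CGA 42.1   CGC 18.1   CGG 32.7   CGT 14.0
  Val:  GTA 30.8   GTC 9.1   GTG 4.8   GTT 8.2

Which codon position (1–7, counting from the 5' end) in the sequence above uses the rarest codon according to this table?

Codon 1 CTA (Leu): 31.0 per 1000.
Codon 2 CTA (Leu): 31.0 per 1000.
Codon 3 GCG (Ala): 31.4 per 1000.
Codon 4 CGA (Arg): 42.1 per 1000.
Codon 5 GAG (Glu): 21.8 per 1000.
Codon 6 TTC (Phe): 22.5 per 1000.
Codon 7 GTA (Val): 30.8 per 1000.
Lowest frequency is 21.8 at codon 5.

5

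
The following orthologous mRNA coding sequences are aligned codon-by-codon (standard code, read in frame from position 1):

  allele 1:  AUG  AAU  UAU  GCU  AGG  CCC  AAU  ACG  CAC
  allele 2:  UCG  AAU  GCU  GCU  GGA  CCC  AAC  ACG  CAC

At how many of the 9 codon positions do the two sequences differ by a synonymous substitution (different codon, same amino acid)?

1

Codon 1: AUG Met / UCG Ser — nonsynonymous.
Codon 2: AAU Asn / AAU Asn — identical.
Codon 3: UAU Tyr / GCU Ala — nonsynonymous.
Codon 4: GCU Ala / GCU Ala — identical.
Codon 5: AGG Arg / GGA Gly — nonsynonymous.
Codon 6: CCC Pro / CCC Pro — identical.
Codon 7: AAU Asn / AAC Asn — synonymous.
Codon 8: ACG Thr / ACG Thr — identical.
Codon 9: CAC His / CAC His — identical.
Synonymous differences: 1.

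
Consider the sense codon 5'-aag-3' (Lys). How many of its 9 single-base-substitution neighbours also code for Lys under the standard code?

Position 1: none → 0 synonymous.
Position 2: none → 0 synonymous.
Position 3: AAA → 1 synonymous.
Total: 0 + 0 + 1 = 1.

1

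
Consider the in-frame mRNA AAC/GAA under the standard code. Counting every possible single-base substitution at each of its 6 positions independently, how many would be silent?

Codon 1 (AAC, Asn): 1 synonymous substitution.
Codon 2 (GAA, Glu): 1 synonymous substitution.
Total: 1 + 1 = 2.

2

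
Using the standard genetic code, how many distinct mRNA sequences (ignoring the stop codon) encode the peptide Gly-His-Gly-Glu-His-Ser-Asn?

1536

Gly: 4 codons.
His: 2 codons.
Gly: 4 codons.
Glu: 2 codons.
His: 2 codons.
Ser: 6 codons.
Asn: 2 codons.
4 × 2 × 4 × 2 × 2 × 6 × 2 = 1536.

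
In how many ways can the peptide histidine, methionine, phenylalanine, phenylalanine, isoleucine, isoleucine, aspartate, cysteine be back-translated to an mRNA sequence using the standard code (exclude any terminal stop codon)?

His: 2 codons.
Met: 1 codon.
Phe: 2 codons.
Phe: 2 codons.
Ile: 3 codons.
Ile: 3 codons.
Asp: 2 codons.
Cys: 2 codons.
2 × 1 × 2 × 2 × 3 × 3 × 2 × 2 = 288.

288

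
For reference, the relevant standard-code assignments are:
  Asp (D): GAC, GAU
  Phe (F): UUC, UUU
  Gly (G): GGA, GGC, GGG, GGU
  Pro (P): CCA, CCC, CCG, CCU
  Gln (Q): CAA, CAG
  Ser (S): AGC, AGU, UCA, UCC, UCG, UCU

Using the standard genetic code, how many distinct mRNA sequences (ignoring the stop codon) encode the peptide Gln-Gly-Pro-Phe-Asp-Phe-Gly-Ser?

6144

Gln: 2 codons.
Gly: 4 codons.
Pro: 4 codons.
Phe: 2 codons.
Asp: 2 codons.
Phe: 2 codons.
Gly: 4 codons.
Ser: 6 codons.
2 × 4 × 4 × 2 × 2 × 2 × 4 × 6 = 6144.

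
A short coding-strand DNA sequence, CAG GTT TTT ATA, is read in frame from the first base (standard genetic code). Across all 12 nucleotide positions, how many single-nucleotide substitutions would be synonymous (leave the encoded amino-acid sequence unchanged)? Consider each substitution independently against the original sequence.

Codon 1 (CAG, Gln): 1 synonymous substitution.
Codon 2 (GTT, Val): 3 synonymous substitutions.
Codon 3 (TTT, Phe): 1 synonymous substitution.
Codon 4 (ATA, Ile): 2 synonymous substitutions.
Total: 1 + 3 + 1 + 2 = 7.

7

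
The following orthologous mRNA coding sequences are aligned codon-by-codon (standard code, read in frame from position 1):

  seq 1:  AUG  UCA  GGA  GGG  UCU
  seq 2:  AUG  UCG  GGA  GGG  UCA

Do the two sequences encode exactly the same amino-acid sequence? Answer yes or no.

yes

Codon 1: AUG Met / AUG Met — identical.
Codon 2: UCA Ser / UCG Ser — synonymous.
Codon 3: GGA Gly / GGA Gly — identical.
Codon 4: GGG Gly / GGG Gly — identical.
Codon 5: UCU Ser / UCA Ser — synonymous.
Nonsynonymous differences: 0 → same protein.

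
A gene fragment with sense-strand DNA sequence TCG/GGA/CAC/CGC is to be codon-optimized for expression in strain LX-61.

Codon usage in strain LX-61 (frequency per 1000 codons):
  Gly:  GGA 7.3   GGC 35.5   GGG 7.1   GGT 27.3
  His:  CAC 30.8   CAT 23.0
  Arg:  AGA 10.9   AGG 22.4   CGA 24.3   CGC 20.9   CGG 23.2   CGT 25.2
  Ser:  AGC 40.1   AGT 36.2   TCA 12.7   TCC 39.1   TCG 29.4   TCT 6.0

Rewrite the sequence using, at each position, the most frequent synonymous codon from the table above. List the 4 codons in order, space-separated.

Codon 1 (Ser): best is AGC at 40.1.
Codon 2 (Gly): best is GGC at 35.5.
Codon 3 (His): best is CAC at 30.8.
Codon 4 (Arg): best is CGT at 25.2.

AGC GGC CAC CGT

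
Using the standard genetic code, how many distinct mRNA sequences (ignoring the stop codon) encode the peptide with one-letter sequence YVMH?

Tyr: 2 codons.
Val: 4 codons.
Met: 1 codon.
His: 2 codons.
2 × 4 × 1 × 2 = 16.

16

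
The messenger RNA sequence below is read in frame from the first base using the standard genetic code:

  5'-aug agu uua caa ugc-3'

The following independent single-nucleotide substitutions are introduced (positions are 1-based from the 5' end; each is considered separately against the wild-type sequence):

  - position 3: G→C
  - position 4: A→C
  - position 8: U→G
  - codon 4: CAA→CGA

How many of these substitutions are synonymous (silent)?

0

Codon 1: AUG (Met) → AUC (Ile) — missense.
Codon 2: AGU (Ser) → CGU (Arg) — missense.
Codon 3: UUA (Leu) → UGA (Stop) — nonsense.
Codon 4: CAA (Gln) → CGA (Arg) — missense.
Synonymous: 0 of 4.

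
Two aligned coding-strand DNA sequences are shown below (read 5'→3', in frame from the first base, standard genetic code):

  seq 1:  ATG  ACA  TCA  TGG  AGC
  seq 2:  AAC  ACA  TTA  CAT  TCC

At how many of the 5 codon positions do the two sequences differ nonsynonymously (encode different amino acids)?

3

Codon 1: ATG Met / AAC Asn — nonsynonymous.
Codon 2: ACA Thr / ACA Thr — identical.
Codon 3: TCA Ser / TTA Leu — nonsynonymous.
Codon 4: TGG Trp / CAT His — nonsynonymous.
Codon 5: AGC Ser / TCC Ser — synonymous.
Nonsynonymous differences: 3.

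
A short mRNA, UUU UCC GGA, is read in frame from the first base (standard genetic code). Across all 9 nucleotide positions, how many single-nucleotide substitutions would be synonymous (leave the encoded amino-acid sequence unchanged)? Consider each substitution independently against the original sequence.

Codon 1 (UUU, Phe): 1 synonymous substitution.
Codon 2 (UCC, Ser): 3 synonymous substitutions.
Codon 3 (GGA, Gly): 3 synonymous substitutions.
Total: 1 + 3 + 3 = 7.

7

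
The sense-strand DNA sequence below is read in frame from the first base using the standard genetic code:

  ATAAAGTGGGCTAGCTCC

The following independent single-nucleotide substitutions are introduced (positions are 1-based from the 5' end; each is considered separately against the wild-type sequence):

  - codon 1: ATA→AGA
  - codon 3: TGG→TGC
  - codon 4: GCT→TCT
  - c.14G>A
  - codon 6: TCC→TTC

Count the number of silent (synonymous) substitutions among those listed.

0

Codon 1: ATA (Ile) → AGA (Arg) — missense.
Codon 3: TGG (Trp) → TGC (Cys) — missense.
Codon 4: GCT (Ala) → TCT (Ser) — missense.
Codon 5: AGC (Ser) → AAC (Asn) — missense.
Codon 6: TCC (Ser) → TTC (Phe) — missense.
Synonymous: 0 of 5.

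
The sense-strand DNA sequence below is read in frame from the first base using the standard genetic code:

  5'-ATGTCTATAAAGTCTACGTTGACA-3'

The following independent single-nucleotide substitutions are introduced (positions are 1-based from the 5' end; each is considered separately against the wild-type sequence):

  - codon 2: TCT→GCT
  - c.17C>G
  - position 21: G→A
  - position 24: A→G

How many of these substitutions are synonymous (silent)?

Codon 2: TCT (Ser) → GCT (Ala) — missense.
Codon 6: ACG (Thr) → AGG (Arg) — missense.
Codon 7: TTG (Leu) → TTA (Leu) — synonymous.
Codon 8: ACA (Thr) → ACG (Thr) — synonymous.
Synonymous: 2 of 4.

2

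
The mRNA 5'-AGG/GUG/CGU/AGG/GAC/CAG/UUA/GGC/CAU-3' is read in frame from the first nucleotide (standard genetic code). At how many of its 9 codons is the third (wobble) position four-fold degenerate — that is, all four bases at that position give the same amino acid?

Codon 1 AGG (Arg): third position 2-fold.
Codon 2 GUG (Val): third position 4-fold.
Codon 3 CGU (Arg): third position 4-fold.
Codon 4 AGG (Arg): third position 2-fold.
Codon 5 GAC (Asp): third position 2-fold.
Codon 6 CAG (Gln): third position 2-fold.
Codon 7 UUA (Leu): third position 2-fold.
Codon 8 GGC (Gly): third position 4-fold.
Codon 9 CAU (His): third position 2-fold.
Four-fold degenerate third positions: 3.

3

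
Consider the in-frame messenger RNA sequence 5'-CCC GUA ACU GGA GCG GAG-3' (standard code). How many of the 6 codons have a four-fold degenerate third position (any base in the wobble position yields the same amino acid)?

Codon 1 CCC (Pro): third position 4-fold.
Codon 2 GUA (Val): third position 4-fold.
Codon 3 ACU (Thr): third position 4-fold.
Codon 4 GGA (Gly): third position 4-fold.
Codon 5 GCG (Ala): third position 4-fold.
Codon 6 GAG (Glu): third position 2-fold.
Four-fold degenerate third positions: 5.

5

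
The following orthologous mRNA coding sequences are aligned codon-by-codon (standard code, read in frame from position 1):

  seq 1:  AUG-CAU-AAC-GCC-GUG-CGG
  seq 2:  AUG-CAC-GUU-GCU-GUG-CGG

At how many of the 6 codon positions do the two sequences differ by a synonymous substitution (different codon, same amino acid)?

Codon 1: AUG Met / AUG Met — identical.
Codon 2: CAU His / CAC His — synonymous.
Codon 3: AAC Asn / GUU Val — nonsynonymous.
Codon 4: GCC Ala / GCU Ala — synonymous.
Codon 5: GUG Val / GUG Val — identical.
Codon 6: CGG Arg / CGG Arg — identical.
Synonymous differences: 2.

2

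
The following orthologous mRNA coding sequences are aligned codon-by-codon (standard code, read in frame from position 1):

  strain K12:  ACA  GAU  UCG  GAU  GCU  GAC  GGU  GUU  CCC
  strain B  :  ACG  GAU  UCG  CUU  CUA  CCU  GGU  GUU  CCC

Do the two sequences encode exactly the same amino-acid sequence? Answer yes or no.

Codon 1: ACA Thr / ACG Thr — synonymous.
Codon 2: GAU Asp / GAU Asp — identical.
Codon 3: UCG Ser / UCG Ser — identical.
Codon 4: GAU Asp / CUU Leu — nonsynonymous.
Codon 5: GCU Ala / CUA Leu — nonsynonymous.
Codon 6: GAC Asp / CCU Pro — nonsynonymous.
Codon 7: GGU Gly / GGU Gly — identical.
Codon 8: GUU Val / GUU Val — identical.
Codon 9: CCC Pro / CCC Pro — identical.
Nonsynonymous differences: 3 → different protein.

no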